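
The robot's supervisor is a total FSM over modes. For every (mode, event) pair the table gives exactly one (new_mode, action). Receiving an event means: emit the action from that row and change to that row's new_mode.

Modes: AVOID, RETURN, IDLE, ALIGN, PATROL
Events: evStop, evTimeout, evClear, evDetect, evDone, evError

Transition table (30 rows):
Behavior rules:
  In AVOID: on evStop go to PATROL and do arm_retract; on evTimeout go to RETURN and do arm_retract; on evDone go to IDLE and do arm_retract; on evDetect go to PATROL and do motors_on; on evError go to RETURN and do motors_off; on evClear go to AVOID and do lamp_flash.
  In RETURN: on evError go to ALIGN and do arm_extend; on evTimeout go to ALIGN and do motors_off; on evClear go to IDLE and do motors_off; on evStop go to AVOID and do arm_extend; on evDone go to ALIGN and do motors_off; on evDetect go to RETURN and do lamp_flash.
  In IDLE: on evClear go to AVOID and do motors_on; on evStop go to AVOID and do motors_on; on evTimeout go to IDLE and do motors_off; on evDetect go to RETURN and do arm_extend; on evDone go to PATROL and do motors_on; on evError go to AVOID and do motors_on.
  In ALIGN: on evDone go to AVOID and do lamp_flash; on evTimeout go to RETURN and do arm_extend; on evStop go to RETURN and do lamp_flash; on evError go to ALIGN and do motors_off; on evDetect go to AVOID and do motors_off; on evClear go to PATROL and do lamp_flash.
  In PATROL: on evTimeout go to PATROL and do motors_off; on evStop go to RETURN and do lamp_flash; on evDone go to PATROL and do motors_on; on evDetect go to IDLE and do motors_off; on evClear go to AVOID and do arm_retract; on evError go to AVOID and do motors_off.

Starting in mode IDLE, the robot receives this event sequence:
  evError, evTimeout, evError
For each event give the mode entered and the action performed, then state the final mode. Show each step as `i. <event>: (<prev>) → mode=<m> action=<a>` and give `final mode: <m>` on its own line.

final mode: ALIGN

1. evError: (IDLE) → mode=AVOID action=motors_on
2. evTimeout: (AVOID) → mode=RETURN action=arm_retract
3. evError: (RETURN) → mode=ALIGN action=arm_extend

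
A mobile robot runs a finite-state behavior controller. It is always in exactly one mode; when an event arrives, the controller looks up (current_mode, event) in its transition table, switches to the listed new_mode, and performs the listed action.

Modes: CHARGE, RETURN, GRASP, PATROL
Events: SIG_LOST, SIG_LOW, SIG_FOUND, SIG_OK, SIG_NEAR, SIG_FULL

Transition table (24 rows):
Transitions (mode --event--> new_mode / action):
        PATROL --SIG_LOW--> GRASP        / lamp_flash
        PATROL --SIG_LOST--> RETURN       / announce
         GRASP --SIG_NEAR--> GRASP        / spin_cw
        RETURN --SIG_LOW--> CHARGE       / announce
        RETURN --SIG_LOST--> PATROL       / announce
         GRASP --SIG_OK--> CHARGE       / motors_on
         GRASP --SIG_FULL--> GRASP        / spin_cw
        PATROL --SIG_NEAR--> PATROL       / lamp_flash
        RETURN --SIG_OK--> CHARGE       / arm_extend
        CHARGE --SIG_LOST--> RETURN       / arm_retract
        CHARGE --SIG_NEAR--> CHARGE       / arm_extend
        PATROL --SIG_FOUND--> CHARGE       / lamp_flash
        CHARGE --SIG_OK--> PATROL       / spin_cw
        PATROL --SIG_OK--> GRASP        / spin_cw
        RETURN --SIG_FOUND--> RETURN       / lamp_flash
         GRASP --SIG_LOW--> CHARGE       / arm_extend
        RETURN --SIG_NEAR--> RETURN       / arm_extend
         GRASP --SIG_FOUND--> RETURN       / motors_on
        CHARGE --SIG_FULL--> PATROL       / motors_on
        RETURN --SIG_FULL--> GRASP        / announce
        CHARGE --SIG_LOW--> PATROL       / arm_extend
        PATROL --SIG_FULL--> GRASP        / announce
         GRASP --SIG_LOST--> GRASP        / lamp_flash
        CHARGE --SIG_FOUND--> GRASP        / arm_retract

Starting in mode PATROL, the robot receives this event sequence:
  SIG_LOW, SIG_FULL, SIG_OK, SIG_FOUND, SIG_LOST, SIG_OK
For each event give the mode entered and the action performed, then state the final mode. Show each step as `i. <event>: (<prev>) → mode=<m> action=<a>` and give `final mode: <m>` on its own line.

final mode: CHARGE

1. SIG_LOW: (PATROL) → mode=GRASP action=lamp_flash
2. SIG_FULL: (GRASP) → mode=GRASP action=spin_cw
3. SIG_OK: (GRASP) → mode=CHARGE action=motors_on
4. SIG_FOUND: (CHARGE) → mode=GRASP action=arm_retract
5. SIG_LOST: (GRASP) → mode=GRASP action=lamp_flash
6. SIG_OK: (GRASP) → mode=CHARGE action=motors_on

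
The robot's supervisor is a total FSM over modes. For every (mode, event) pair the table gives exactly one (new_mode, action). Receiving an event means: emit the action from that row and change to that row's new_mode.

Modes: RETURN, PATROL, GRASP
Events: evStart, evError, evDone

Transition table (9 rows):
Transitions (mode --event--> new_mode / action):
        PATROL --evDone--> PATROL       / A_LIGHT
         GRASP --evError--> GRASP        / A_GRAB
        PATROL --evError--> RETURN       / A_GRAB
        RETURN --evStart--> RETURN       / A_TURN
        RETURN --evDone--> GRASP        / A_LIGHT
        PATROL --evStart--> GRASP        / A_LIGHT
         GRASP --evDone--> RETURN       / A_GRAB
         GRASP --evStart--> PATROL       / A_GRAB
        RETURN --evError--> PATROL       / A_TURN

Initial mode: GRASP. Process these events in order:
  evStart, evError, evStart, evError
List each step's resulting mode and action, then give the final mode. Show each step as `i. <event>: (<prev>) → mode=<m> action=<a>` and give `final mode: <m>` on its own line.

final mode: PATROL

1. evStart: (GRASP) → mode=PATROL action=A_GRAB
2. evError: (PATROL) → mode=RETURN action=A_GRAB
3. evStart: (RETURN) → mode=RETURN action=A_TURN
4. evError: (RETURN) → mode=PATROL action=A_TURN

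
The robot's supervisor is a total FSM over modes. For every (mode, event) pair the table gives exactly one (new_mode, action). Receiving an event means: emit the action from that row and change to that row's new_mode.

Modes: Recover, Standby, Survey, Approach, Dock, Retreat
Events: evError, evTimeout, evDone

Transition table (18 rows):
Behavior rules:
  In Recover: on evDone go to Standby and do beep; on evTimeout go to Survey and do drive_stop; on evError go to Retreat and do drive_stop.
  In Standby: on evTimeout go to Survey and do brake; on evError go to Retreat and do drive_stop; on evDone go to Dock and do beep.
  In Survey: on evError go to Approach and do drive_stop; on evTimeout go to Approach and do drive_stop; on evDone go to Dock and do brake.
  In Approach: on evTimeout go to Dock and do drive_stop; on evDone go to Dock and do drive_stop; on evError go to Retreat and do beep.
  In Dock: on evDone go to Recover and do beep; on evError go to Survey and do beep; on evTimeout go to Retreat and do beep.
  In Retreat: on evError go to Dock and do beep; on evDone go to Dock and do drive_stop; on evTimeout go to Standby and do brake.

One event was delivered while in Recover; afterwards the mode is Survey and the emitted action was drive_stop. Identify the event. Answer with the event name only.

try evError: (Recover, evError) → (Retreat, drive_stop)
try evTimeout: (Recover, evTimeout) → (Survey, drive_stop)  ← matches
try evDone: (Recover, evDone) → (Standby, beep)

evTimeout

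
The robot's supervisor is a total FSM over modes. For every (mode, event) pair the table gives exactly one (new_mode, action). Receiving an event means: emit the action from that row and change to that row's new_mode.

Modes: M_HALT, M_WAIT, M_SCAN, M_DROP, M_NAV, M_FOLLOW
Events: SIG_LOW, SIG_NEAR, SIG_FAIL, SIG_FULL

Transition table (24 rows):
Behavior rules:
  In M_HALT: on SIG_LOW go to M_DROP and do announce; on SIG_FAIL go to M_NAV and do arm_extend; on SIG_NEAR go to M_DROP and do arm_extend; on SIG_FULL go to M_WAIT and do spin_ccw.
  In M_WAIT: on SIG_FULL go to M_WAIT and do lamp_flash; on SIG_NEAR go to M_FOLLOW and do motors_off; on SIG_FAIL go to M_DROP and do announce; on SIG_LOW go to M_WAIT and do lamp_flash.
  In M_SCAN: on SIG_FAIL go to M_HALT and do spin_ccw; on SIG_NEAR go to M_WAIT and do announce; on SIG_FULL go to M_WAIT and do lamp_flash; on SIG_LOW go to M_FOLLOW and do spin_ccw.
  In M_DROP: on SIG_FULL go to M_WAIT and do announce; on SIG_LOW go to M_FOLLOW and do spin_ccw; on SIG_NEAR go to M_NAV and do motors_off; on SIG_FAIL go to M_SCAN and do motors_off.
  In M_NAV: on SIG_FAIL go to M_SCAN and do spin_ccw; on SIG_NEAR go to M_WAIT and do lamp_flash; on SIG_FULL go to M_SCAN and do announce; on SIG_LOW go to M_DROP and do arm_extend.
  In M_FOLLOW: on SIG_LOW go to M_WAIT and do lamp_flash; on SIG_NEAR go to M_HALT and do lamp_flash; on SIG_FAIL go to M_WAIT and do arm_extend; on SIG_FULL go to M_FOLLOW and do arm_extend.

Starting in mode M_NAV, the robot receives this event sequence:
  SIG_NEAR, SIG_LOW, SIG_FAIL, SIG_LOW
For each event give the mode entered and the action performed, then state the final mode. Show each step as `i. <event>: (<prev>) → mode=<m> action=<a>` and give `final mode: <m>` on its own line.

1. SIG_NEAR: (M_NAV) → mode=M_WAIT action=lamp_flash
2. SIG_LOW: (M_WAIT) → mode=M_WAIT action=lamp_flash
3. SIG_FAIL: (M_WAIT) → mode=M_DROP action=announce
4. SIG_LOW: (M_DROP) → mode=M_FOLLOW action=spin_ccw

final mode: M_FOLLOW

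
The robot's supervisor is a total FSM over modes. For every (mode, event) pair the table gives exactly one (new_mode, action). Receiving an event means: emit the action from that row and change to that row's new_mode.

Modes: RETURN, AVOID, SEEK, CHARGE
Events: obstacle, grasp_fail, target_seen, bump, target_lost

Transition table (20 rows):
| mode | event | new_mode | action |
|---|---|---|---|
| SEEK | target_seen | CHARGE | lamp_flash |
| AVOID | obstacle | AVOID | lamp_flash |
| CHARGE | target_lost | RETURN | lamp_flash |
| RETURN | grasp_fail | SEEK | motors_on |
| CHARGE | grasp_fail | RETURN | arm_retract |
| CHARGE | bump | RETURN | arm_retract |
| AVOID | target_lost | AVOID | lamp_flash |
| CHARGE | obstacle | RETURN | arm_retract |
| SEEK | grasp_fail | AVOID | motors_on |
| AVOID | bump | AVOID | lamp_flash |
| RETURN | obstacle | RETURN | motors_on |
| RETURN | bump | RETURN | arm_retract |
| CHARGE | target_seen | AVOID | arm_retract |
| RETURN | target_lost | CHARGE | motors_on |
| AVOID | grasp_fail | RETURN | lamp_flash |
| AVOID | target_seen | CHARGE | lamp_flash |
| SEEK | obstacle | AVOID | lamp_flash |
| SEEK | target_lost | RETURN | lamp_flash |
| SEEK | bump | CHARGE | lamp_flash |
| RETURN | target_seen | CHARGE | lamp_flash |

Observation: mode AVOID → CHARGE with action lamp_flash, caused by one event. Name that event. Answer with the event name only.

target_seen

try obstacle: (AVOID, obstacle) → (AVOID, lamp_flash)
try grasp_fail: (AVOID, grasp_fail) → (RETURN, lamp_flash)
try target_seen: (AVOID, target_seen) → (CHARGE, lamp_flash)  ← matches
try bump: (AVOID, bump) → (AVOID, lamp_flash)
try target_lost: (AVOID, target_lost) → (AVOID, lamp_flash)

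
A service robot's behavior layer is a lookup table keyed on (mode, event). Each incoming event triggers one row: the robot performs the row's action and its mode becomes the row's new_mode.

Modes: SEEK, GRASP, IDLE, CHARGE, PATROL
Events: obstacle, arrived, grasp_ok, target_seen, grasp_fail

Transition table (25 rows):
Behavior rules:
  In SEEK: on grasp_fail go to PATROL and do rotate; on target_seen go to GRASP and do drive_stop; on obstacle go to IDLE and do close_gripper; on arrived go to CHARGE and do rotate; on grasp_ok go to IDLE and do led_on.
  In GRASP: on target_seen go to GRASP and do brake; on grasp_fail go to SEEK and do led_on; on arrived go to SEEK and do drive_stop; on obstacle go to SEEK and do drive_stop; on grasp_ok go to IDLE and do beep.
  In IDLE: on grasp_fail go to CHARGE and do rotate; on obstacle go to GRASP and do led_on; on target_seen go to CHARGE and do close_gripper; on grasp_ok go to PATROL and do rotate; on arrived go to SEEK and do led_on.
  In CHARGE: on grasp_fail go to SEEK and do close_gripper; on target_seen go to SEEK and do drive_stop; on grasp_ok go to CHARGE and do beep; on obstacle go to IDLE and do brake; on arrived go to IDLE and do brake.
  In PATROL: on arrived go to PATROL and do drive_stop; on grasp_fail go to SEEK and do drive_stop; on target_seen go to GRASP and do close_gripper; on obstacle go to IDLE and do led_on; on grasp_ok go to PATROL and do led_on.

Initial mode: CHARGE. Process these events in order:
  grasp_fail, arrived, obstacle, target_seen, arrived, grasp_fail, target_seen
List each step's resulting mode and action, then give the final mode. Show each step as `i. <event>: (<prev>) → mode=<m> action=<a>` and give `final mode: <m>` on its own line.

final mode: SEEK

1. grasp_fail: (CHARGE) → mode=SEEK action=close_gripper
2. arrived: (SEEK) → mode=CHARGE action=rotate
3. obstacle: (CHARGE) → mode=IDLE action=brake
4. target_seen: (IDLE) → mode=CHARGE action=close_gripper
5. arrived: (CHARGE) → mode=IDLE action=brake
6. grasp_fail: (IDLE) → mode=CHARGE action=rotate
7. target_seen: (CHARGE) → mode=SEEK action=drive_stop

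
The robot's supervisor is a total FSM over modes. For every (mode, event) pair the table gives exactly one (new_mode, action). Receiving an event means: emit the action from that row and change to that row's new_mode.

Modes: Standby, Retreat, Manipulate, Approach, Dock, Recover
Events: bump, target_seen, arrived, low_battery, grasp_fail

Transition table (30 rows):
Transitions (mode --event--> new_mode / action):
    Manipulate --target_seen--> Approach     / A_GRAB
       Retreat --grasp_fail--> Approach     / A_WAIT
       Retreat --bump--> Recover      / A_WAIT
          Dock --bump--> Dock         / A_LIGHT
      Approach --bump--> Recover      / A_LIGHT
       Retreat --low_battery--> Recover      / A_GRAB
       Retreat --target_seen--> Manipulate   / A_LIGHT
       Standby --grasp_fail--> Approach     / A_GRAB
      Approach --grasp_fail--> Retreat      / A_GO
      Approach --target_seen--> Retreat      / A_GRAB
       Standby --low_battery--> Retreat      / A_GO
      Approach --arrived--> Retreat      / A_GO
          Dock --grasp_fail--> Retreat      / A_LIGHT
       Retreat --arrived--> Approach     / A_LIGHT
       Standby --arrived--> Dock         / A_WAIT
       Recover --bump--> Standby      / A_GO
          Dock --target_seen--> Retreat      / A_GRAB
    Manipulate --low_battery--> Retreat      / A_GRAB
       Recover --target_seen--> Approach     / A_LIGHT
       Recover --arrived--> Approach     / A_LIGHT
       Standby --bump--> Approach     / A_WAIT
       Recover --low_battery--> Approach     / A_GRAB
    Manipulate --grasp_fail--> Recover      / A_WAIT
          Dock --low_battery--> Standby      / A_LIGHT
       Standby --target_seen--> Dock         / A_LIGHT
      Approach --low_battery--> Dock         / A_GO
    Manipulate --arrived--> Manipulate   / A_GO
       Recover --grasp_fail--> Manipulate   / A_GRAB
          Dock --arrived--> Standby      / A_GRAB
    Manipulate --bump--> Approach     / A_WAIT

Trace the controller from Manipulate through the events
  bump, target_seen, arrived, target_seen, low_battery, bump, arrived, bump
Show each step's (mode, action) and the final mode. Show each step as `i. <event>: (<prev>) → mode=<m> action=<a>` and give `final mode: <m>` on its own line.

final mode: Dock

1. bump: (Manipulate) → mode=Approach action=A_WAIT
2. target_seen: (Approach) → mode=Retreat action=A_GRAB
3. arrived: (Retreat) → mode=Approach action=A_LIGHT
4. target_seen: (Approach) → mode=Retreat action=A_GRAB
5. low_battery: (Retreat) → mode=Recover action=A_GRAB
6. bump: (Recover) → mode=Standby action=A_GO
7. arrived: (Standby) → mode=Dock action=A_WAIT
8. bump: (Dock) → mode=Dock action=A_LIGHT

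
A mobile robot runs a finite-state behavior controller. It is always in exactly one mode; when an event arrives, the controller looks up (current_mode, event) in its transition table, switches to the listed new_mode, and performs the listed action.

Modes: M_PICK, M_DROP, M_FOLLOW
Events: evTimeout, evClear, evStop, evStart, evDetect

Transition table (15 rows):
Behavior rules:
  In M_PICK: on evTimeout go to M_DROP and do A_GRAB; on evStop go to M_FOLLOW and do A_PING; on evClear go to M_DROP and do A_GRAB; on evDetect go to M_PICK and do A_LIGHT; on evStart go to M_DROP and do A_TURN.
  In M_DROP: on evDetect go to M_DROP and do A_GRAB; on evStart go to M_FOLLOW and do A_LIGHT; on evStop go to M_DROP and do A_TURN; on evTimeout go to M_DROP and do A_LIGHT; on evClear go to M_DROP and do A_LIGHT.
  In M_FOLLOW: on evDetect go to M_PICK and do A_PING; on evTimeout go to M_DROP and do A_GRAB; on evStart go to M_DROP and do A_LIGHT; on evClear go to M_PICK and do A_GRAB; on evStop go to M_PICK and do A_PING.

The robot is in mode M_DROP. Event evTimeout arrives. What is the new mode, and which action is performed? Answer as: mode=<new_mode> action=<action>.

mode=M_DROP action=A_LIGHT

current mode = M_DROP; filter table to that mode:
  (M_DROP, evDetect) → (M_DROP, A_GRAB)
  (M_DROP, evStart) → (M_FOLLOW, A_LIGHT)
  (M_DROP, evStop) → (M_DROP, A_TURN)
  (M_DROP, evTimeout) → (M_DROP, A_LIGHT)  ← event matches
  (M_DROP, evClear) → (M_DROP, A_LIGHT)
event = evTimeout selects (M_DROP, A_LIGHT)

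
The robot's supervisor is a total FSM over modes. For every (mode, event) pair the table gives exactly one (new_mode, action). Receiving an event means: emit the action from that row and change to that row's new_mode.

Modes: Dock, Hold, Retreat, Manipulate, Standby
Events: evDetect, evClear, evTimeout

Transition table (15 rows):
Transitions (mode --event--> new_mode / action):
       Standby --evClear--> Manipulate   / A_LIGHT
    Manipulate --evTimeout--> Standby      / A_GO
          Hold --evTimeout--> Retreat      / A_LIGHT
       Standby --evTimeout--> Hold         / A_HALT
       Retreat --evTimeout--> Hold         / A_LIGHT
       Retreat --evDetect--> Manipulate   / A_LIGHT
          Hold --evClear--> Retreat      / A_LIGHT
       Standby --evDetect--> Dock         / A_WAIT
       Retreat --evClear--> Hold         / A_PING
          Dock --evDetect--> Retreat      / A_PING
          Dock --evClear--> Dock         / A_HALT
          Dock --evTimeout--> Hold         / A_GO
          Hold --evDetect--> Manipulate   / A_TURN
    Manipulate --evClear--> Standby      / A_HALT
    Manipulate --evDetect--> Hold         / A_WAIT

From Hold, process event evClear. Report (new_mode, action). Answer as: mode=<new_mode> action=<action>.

mode=Retreat action=A_LIGHT

current mode = Hold; filter table to that mode:
  (Hold, evTimeout) → (Retreat, A_LIGHT)
  (Hold, evClear) → (Retreat, A_LIGHT)  ← event matches
  (Hold, evDetect) → (Manipulate, A_TURN)
event = evClear selects (Retreat, A_LIGHT)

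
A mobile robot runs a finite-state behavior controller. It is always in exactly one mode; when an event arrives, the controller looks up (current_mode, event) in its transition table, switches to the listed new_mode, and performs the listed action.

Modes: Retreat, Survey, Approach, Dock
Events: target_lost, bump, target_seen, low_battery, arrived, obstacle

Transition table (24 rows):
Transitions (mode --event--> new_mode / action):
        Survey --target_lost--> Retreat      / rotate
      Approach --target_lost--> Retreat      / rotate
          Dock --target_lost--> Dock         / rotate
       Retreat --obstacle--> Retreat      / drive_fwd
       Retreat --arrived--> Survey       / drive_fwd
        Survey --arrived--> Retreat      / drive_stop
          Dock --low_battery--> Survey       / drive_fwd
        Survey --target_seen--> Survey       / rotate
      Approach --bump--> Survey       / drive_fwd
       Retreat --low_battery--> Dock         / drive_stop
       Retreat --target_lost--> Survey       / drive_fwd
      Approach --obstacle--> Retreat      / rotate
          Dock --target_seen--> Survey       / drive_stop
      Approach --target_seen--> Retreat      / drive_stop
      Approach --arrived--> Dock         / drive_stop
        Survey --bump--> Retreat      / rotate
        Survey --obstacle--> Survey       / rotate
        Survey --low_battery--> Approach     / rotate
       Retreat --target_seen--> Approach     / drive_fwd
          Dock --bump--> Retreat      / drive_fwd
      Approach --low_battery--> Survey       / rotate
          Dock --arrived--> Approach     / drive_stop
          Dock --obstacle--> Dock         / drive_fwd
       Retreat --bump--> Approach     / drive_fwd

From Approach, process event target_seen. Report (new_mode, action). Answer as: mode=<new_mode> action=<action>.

current mode = Approach; filter table to that mode:
  (Approach, target_lost) → (Retreat, rotate)
  (Approach, bump) → (Survey, drive_fwd)
  (Approach, obstacle) → (Retreat, rotate)
  (Approach, target_seen) → (Retreat, drive_stop)  ← event matches
  (Approach, arrived) → (Dock, drive_stop)
  (Approach, low_battery) → (Survey, rotate)
event = target_seen selects (Retreat, drive_stop)

mode=Retreat action=drive_stop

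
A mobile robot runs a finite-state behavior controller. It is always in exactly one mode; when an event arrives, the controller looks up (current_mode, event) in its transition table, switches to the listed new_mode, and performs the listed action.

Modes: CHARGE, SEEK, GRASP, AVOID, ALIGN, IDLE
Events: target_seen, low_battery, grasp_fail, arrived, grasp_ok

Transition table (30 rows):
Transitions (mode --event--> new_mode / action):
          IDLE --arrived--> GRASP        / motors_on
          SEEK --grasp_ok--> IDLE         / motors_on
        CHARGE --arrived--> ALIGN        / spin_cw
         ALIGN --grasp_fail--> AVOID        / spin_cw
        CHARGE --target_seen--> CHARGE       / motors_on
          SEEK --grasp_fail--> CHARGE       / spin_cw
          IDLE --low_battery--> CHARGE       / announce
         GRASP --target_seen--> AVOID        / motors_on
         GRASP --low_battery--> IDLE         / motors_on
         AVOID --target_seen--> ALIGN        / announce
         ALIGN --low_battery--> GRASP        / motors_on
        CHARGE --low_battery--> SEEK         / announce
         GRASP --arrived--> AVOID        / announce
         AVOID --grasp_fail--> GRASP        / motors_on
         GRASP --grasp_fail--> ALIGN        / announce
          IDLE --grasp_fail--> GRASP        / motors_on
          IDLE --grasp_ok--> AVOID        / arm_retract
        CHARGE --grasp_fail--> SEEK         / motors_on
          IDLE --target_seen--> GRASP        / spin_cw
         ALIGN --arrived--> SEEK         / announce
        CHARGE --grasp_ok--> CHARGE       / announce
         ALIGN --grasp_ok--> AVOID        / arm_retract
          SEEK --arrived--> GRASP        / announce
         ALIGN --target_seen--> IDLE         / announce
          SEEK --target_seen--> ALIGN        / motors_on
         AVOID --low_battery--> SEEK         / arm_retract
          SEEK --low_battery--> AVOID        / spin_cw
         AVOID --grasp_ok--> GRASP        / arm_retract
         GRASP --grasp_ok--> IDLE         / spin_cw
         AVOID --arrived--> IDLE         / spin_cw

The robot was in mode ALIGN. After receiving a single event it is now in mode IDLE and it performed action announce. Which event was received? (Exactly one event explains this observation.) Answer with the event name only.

target_seen

try target_seen: (ALIGN, target_seen) → (IDLE, announce)  ← matches
try low_battery: (ALIGN, low_battery) → (GRASP, motors_on)
try grasp_fail: (ALIGN, grasp_fail) → (AVOID, spin_cw)
try arrived: (ALIGN, arrived) → (SEEK, announce)
try grasp_ok: (ALIGN, grasp_ok) → (AVOID, arm_retract)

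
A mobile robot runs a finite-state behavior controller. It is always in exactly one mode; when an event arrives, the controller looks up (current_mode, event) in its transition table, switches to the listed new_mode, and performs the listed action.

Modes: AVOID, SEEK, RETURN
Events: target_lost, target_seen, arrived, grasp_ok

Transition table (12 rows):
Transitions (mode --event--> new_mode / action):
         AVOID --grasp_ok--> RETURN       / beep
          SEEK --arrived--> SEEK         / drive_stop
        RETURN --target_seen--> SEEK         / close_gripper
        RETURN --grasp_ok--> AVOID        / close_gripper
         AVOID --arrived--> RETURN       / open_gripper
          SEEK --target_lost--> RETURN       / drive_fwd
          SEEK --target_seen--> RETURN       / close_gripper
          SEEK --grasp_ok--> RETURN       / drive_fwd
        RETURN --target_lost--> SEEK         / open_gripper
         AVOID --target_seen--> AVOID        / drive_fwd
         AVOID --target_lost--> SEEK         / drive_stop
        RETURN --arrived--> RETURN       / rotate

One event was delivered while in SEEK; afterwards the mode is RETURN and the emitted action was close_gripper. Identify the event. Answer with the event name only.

try target_lost: (SEEK, target_lost) → (RETURN, drive_fwd)
try target_seen: (SEEK, target_seen) → (RETURN, close_gripper)  ← matches
try arrived: (SEEK, arrived) → (SEEK, drive_stop)
try grasp_ok: (SEEK, grasp_ok) → (RETURN, drive_fwd)

target_seen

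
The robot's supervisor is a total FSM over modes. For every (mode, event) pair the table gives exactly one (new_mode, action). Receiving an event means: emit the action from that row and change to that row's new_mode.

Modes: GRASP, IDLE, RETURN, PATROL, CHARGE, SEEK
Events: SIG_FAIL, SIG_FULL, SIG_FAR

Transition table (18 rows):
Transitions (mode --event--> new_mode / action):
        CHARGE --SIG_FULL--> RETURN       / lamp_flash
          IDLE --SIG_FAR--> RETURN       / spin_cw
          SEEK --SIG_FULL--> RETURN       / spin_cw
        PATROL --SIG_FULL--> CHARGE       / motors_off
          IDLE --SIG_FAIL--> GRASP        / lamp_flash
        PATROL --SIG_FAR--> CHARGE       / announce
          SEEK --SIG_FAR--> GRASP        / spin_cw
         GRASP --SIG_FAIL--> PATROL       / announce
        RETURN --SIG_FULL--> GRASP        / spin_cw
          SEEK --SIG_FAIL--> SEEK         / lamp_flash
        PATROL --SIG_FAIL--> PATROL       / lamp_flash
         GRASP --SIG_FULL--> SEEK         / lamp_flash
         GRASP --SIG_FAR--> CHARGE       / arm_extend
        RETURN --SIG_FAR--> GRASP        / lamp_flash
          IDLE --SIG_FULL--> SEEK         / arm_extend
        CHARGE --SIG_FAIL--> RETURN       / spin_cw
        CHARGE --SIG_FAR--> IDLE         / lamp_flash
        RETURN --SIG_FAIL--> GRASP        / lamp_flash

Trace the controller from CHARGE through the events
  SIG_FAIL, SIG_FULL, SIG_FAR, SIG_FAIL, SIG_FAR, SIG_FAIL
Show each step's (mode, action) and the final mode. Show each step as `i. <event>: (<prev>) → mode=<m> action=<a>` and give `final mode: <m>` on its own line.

1. SIG_FAIL: (CHARGE) → mode=RETURN action=spin_cw
2. SIG_FULL: (RETURN) → mode=GRASP action=spin_cw
3. SIG_FAR: (GRASP) → mode=CHARGE action=arm_extend
4. SIG_FAIL: (CHARGE) → mode=RETURN action=spin_cw
5. SIG_FAR: (RETURN) → mode=GRASP action=lamp_flash
6. SIG_FAIL: (GRASP) → mode=PATROL action=announce

final mode: PATROL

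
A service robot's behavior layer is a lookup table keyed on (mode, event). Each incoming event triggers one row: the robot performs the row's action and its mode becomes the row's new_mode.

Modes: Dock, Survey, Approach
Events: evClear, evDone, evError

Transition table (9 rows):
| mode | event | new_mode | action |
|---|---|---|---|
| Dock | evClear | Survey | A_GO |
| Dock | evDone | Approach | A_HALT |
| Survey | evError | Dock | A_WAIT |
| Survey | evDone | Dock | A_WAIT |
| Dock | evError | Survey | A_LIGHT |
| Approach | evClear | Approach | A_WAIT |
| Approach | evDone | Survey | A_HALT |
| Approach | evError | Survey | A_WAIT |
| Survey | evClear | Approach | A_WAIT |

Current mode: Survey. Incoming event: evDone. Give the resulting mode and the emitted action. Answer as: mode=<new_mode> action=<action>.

current mode = Survey; filter table to that mode:
  (Survey, evError) → (Dock, A_WAIT)
  (Survey, evDone) → (Dock, A_WAIT)  ← event matches
  (Survey, evClear) → (Approach, A_WAIT)
event = evDone selects (Dock, A_WAIT)

mode=Dock action=A_WAIT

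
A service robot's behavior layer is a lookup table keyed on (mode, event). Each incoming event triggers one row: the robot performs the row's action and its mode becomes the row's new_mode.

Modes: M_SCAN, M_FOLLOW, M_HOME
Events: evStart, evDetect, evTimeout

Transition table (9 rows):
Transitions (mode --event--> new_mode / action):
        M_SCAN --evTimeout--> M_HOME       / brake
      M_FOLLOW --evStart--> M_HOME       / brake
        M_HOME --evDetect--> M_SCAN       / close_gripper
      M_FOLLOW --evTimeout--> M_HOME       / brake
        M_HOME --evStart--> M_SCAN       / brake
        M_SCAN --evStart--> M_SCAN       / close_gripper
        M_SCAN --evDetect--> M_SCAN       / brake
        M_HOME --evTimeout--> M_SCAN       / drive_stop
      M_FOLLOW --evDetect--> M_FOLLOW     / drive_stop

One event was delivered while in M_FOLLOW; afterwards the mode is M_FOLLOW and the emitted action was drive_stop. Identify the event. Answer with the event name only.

try evStart: (M_FOLLOW, evStart) → (M_HOME, brake)
try evDetect: (M_FOLLOW, evDetect) → (M_FOLLOW, drive_stop)  ← matches
try evTimeout: (M_FOLLOW, evTimeout) → (M_HOME, brake)

evDetect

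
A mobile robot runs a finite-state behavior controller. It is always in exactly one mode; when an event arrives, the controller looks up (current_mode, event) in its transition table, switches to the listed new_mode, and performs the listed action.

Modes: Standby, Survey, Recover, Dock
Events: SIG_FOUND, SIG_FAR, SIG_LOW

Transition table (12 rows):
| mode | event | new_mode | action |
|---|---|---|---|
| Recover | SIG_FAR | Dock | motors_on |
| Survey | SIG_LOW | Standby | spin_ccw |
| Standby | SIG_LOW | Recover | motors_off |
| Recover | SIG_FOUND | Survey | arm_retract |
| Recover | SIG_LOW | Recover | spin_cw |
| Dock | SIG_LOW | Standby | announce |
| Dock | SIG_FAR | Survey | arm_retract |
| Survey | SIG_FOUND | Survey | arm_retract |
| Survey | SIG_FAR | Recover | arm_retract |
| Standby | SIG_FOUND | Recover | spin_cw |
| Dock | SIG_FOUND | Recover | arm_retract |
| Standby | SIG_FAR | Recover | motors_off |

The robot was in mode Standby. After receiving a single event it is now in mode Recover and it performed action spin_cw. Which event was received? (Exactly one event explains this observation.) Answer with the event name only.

try SIG_FOUND: (Standby, SIG_FOUND) → (Recover, spin_cw)  ← matches
try SIG_FAR: (Standby, SIG_FAR) → (Recover, motors_off)
try SIG_LOW: (Standby, SIG_LOW) → (Recover, motors_off)

SIG_FOUND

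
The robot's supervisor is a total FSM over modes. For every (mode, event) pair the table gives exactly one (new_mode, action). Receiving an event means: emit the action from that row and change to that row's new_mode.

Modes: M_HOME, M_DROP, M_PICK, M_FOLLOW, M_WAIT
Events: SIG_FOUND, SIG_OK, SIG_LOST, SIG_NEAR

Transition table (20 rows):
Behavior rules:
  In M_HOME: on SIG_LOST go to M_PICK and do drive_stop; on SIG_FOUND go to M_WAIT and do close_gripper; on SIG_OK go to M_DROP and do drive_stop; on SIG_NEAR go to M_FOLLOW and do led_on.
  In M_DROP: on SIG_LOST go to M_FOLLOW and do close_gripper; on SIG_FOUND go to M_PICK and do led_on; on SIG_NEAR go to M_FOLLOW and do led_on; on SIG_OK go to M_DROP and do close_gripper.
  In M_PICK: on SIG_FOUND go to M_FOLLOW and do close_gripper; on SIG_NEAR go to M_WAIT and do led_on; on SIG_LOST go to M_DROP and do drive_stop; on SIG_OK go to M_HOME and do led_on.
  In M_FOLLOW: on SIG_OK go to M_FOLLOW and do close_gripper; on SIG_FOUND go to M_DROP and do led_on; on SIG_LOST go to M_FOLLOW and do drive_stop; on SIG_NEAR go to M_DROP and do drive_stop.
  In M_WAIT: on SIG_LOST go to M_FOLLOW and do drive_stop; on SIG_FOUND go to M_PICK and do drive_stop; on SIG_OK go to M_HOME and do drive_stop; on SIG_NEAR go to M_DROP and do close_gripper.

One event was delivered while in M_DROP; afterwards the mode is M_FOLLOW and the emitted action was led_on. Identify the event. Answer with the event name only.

SIG_NEAR

try SIG_FOUND: (M_DROP, SIG_FOUND) → (M_PICK, led_on)
try SIG_OK: (M_DROP, SIG_OK) → (M_DROP, close_gripper)
try SIG_LOST: (M_DROP, SIG_LOST) → (M_FOLLOW, close_gripper)
try SIG_NEAR: (M_DROP, SIG_NEAR) → (M_FOLLOW, led_on)  ← matches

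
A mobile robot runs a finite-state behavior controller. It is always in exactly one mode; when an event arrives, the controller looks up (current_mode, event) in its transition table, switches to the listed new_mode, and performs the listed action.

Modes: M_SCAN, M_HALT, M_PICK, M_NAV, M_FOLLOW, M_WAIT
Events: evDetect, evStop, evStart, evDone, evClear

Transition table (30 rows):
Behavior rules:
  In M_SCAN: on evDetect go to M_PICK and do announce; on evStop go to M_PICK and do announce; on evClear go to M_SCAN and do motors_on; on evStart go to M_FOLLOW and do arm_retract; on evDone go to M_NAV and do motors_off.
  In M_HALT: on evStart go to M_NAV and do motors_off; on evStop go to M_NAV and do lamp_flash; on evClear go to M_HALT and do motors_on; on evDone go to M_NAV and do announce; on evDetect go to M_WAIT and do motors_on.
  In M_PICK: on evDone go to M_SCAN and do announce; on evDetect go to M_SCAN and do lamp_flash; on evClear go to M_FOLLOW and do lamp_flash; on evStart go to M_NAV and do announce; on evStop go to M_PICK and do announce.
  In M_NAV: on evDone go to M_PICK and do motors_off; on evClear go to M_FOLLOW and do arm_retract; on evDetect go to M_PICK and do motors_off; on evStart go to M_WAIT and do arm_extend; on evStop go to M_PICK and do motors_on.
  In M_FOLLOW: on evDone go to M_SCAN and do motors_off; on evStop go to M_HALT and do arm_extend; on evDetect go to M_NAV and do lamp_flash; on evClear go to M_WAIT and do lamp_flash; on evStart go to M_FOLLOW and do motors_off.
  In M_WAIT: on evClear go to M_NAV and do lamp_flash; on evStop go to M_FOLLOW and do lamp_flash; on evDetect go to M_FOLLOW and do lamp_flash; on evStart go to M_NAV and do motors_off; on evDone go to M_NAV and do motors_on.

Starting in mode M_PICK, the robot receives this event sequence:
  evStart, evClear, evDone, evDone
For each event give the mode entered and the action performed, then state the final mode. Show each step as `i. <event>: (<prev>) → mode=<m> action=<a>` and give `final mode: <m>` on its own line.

1. evStart: (M_PICK) → mode=M_NAV action=announce
2. evClear: (M_NAV) → mode=M_FOLLOW action=arm_retract
3. evDone: (M_FOLLOW) → mode=M_SCAN action=motors_off
4. evDone: (M_SCAN) → mode=M_NAV action=motors_off

final mode: M_NAV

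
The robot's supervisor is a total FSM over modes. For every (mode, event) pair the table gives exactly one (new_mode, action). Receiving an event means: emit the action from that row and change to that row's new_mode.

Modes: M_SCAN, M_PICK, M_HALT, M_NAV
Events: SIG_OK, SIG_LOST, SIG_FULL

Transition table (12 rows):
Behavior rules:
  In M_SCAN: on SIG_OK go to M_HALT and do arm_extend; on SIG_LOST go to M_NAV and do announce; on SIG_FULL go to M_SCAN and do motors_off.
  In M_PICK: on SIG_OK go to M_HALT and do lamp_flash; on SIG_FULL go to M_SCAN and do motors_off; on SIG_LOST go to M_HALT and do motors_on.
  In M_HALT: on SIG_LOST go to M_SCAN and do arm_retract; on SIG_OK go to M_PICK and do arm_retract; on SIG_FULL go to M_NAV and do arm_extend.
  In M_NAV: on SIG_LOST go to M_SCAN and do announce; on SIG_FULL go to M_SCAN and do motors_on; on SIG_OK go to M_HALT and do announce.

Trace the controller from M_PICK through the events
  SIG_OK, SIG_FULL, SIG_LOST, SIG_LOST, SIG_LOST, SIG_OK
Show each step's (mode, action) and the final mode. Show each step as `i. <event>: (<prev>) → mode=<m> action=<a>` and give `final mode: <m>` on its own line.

final mode: M_HALT

1. SIG_OK: (M_PICK) → mode=M_HALT action=lamp_flash
2. SIG_FULL: (M_HALT) → mode=M_NAV action=arm_extend
3. SIG_LOST: (M_NAV) → mode=M_SCAN action=announce
4. SIG_LOST: (M_SCAN) → mode=M_NAV action=announce
5. SIG_LOST: (M_NAV) → mode=M_SCAN action=announce
6. SIG_OK: (M_SCAN) → mode=M_HALT action=arm_extend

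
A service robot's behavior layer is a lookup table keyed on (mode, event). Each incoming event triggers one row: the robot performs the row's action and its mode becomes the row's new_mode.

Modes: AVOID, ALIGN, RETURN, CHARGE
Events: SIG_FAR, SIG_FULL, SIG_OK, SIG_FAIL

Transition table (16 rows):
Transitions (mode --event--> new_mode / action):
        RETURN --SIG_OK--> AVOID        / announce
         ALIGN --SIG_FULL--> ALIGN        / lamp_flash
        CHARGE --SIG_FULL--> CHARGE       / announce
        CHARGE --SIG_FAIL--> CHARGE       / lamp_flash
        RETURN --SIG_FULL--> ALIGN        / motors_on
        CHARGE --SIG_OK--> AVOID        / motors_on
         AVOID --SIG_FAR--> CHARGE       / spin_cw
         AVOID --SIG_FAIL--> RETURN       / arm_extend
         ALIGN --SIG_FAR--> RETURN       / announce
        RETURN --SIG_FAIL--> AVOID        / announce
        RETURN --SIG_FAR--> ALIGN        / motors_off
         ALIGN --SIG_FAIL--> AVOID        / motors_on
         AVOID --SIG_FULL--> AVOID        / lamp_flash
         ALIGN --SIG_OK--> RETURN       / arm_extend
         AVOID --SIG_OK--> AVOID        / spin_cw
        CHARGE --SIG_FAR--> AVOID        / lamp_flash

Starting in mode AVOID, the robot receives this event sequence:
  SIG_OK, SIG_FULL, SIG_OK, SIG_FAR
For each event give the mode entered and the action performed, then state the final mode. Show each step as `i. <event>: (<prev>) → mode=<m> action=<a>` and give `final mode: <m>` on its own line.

final mode: CHARGE

1. SIG_OK: (AVOID) → mode=AVOID action=spin_cw
2. SIG_FULL: (AVOID) → mode=AVOID action=lamp_flash
3. SIG_OK: (AVOID) → mode=AVOID action=spin_cw
4. SIG_FAR: (AVOID) → mode=CHARGE action=spin_cw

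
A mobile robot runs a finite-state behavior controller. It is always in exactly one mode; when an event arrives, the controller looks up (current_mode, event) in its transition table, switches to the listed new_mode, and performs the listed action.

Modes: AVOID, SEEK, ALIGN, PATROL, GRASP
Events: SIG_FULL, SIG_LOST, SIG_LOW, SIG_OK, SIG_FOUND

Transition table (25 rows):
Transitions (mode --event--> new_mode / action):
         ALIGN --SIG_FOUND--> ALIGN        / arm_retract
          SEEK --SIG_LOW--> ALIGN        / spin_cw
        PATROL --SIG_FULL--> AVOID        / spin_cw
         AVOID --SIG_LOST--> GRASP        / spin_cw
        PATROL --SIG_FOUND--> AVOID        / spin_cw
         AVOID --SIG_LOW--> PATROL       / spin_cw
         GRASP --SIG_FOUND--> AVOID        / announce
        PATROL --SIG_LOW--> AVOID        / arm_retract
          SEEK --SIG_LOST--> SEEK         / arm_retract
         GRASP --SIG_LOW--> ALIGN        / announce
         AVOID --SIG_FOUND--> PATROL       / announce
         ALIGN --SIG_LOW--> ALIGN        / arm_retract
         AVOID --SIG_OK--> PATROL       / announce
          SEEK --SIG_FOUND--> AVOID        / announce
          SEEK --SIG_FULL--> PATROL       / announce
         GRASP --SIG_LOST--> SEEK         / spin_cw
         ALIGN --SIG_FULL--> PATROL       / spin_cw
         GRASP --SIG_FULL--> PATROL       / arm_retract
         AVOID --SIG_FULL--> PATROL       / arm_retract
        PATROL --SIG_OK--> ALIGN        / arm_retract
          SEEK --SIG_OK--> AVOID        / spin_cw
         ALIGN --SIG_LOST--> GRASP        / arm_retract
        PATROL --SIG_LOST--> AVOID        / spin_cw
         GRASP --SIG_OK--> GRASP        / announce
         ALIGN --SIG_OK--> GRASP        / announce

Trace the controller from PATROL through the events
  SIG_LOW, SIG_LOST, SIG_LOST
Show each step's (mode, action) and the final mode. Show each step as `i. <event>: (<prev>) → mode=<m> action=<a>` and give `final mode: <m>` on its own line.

1. SIG_LOW: (PATROL) → mode=AVOID action=arm_retract
2. SIG_LOST: (AVOID) → mode=GRASP action=spin_cw
3. SIG_LOST: (GRASP) → mode=SEEK action=spin_cw

final mode: SEEK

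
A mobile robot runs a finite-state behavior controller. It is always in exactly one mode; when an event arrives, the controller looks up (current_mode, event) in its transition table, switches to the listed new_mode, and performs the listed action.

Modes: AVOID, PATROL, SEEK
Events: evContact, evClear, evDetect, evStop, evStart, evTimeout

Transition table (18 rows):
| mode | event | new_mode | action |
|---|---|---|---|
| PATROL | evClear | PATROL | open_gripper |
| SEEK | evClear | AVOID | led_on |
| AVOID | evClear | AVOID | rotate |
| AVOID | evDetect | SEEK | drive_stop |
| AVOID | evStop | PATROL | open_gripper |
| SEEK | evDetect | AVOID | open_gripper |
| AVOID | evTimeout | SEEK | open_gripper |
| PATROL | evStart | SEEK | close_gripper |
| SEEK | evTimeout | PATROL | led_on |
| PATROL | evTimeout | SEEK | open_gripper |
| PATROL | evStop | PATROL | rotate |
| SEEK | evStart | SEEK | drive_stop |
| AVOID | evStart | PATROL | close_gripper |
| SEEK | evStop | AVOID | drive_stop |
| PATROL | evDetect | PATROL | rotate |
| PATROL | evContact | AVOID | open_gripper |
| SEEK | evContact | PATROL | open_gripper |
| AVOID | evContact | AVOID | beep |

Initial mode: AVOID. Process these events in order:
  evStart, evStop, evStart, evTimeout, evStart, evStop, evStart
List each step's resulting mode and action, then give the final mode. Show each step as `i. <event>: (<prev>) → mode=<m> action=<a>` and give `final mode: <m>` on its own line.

1. evStart: (AVOID) → mode=PATROL action=close_gripper
2. evStop: (PATROL) → mode=PATROL action=rotate
3. evStart: (PATROL) → mode=SEEK action=close_gripper
4. evTimeout: (SEEK) → mode=PATROL action=led_on
5. evStart: (PATROL) → mode=SEEK action=close_gripper
6. evStop: (SEEK) → mode=AVOID action=drive_stop
7. evStart: (AVOID) → mode=PATROL action=close_gripper

final mode: PATROL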